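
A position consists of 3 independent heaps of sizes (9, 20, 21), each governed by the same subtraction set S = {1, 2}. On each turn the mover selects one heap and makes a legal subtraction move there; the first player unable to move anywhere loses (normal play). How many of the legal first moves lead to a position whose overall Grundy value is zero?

3

All heaps use S = {1, 2}:
G(0) = 0
G(1) = mex{0} = 1
G(2) = mex{1,0} = 2
G(3) = mex{2,1} = 0
G(4) = mex{0,2} = 1
G(5) = mex{1,0} = 2
G(6) = mex{2,1} = 0
G(7) = mex{0,2} = 1
G(8) = mex{1,0} = 2
G(9) = mex{2,1} = 0
G(10) = mex{0,2} = 1
G(11) = mex{1,0} = 2
G(12) = mex{2,1} = 0
G(13) = mex{0,2} = 1
G(14) = mex{1,0} = 2
G(15) = mex{2,1} = 0
G(16) = mex{0,2} = 1
G(17) = mex{1,0} = 2
G(18) = mex{2,1} = 0
G(19) = mex{0,2} = 1
G(20) = mex{1,0} = 2
G(21) = mex{2,1} = 0
Heap A: G(9) = 0.
Heap B: G(20) = 2.
Heap C: G(21) = 0.
Combined Grundy value = 0 ⊕ 2 ⊕ 0 = 2.
A winning move leaves total XOR = 0, i.e. changes one component's Grundy value g to g ⊕ X where X is the current total.
Heap A: need g' = 0⊕2 = 2. Options: 9−1→G=2, 9−2→G=1. Hits: 1.
Heap B: need g' = 2⊕2 = 0. Options: 20−1→G=1, 20−2→G=0. Hits: 1.
Heap C: need g' = 0⊕2 = 2. Options: 21−1→G=2, 21−2→G=1. Hits: 1.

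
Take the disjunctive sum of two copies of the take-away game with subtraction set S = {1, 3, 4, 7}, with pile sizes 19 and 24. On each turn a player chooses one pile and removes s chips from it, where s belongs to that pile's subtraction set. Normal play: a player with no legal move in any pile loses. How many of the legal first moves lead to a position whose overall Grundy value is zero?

All piles use S = {1, 3, 4, 7}:
G(0) = 0
G(1) = mex{0} = 1
G(2) = mex{1} = 0
G(3) = mex{0,0} = 1
G(4) = mex{1,1,0} = 2
G(5) = mex{2,0,1} = 3
G(6) = mex{3,1,0} = 2
G(7) = mex{2,2,1,0} = 3
G(8) = mex{3,3,2,1} = 0
G(9) = mex{0,2,3,0} = 1
G(10) = mex{1,3,2,1} = 0
G(11) = mex{0,0,3,2} = 1
G(12) = mex{1,1,0,3} = 2
G(13) = mex{2,0,1,2} = 3
G(14) = mex{3,1,0,3} = 2
G(15) = mex{2,2,1,0} = 3
G(16) = mex{3,3,2,1} = 0
G(17) = mex{0,2,3,0} = 1
G(18) = mex{1,3,2,1} = 0
G(19) = mex{0,0,3,2} = 1
G(20) = mex{1,1,0,3} = 2
G(21) = mex{2,0,1,2} = 3
G(22) = mex{3,1,0,3} = 2
G(23) = mex{2,2,1,0} = 3
G(24) = mex{3,3,2,1} = 0
Pile A: G(19) = 1.
Pile B: G(24) = 0.
Combined Grundy value = 1 ⊕ 0 = 1.
A winning move leaves total XOR = 0, i.e. changes one component's Grundy value g to g ⊕ X where X is the current total.
Pile A: need g' = 1⊕1 = 0. Options: 19−1→G=0, 19−3→G=0, 19−4→G=3, 19−7→G=2. Hits: 2.
Pile B: need g' = 0⊕1 = 1. Options: 24−1→G=3, 24−3→G=3, 24−4→G=2, 24−7→G=1. Hits: 1.

3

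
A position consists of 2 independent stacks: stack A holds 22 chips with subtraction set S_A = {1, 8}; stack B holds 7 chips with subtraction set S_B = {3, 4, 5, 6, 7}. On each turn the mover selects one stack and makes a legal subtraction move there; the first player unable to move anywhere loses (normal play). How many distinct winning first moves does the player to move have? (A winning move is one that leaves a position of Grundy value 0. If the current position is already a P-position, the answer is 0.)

Stack A, S = {1, 8}:
G(0) = 0
G(1) = mex{0} = 1
G(2) = mex{1} = 0
G(3) = mex{0} = 1
G(4) = mex{1} = 0
G(5) = mex{0} = 1
G(6) = mex{1} = 0
G(7) = mex{0} = 1
G(8) = mex{1,0} = 2
G(9) = mex{2,1} = 0
G(10) = mex{0,0} = 1
G(11) = mex{1,1} = 0
G(12) = mex{0,0} = 1
G(13) = mex{1,1} = 0
G(14) = mex{0,0} = 1
G(15) = mex{1,1} = 0
G(16) = mex{0,2} = 1
G(17) = mex{1,0} = 2
G(18) = mex{2,1} = 0
G(19) = mex{0,0} = 1
G(20) = mex{1,1} = 0
G(21) = mex{0,0} = 1
G(22) = mex{1,1} = 0
G_A(22) = 0.
Stack B, S = {3, 4, 5, 6, 7}:
G(0) = 0
G(1) = mex{} = 0
G(2) = mex{} = 0
G(3) = mex{0} = 1
G(4) = mex{0,0} = 1
G(5) = mex{0,0,0} = 1
G(6) = mex{1,0,0,0} = 2
G(7) = mex{1,1,0,0,0} = 2
G_B(7) = 2.
Combined Grundy value = 0 ⊕ 2 = 2.
A winning move leaves total XOR = 0, i.e. changes one component's Grundy value g to g ⊕ X where X is the current total.
Stack A: need g' = 0⊕2 = 2. Options: 22−1→G=1, 22−8→G=1. Hits: 0.
Stack B: need g' = 2⊕2 = 0. Options: 7−3→G=1, 7−4→G=1, 7−5→G=0, 7−6→G=0, 7−7→G=0. Hits: 3.

3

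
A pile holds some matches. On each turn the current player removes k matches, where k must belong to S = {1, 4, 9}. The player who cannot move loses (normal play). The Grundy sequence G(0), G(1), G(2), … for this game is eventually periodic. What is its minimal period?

5

n :  0  1  2  3  4  5  6  7  8  9 10 11 12 13 14 15
G :  0  1  0  1  2  0  1  0  1  2  0  1  0  1  2  0
G(n+5) = G(n) holds for n = 0,…,8 (a full window of length max(S) = 9), so the sequence is purely periodic with period 5.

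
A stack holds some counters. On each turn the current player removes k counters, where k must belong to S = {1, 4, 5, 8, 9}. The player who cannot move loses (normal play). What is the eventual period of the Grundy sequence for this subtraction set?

12

n :  0  1  2  3  4  5  6  7  8  9 10 11 12 13 14 15 16 17 18 19 20 21 22 23 24 25
G :  0  1  0  1  2  3  2  3  4  5  4  5  0  1  0  1  2  3  2  3  4  5  4  5  0  1
G(n+12) = G(n) holds for n = 0,…,8 (a full window of length max(S) = 9), so the sequence is purely periodic with period 12.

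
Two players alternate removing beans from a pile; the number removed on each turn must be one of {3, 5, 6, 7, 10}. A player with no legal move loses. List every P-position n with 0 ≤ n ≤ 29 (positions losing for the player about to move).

0, 1, 2, 13, 14, 15, 26, 27, 28

G(0) = 0
G(1) = mex{} = 0
G(2) = mex{} = 0
G(3) = mex{0} = 1
G(4) = mex{0} = 1
G(5) = mex{0,0} = 1
G(6) = mex{1,0,0} = 2
G(7) = mex{1,0,0,0} = 2
G(8) = mex{1,1,0,0} = 2
G(9) = mex{2,1,1,0} = 3
G(10) = mex{2,1,1,1,0} = 3
G(11) = mex{2,2,1,1,0} = 3
G(12) = mex{3,2,2,1,0} = 4
G(13) = mex{3,2,2,2,1} = 0
G(14) = mex{3,3,2,2,1} = 0
G(15) = mex{4,3,3,2,1} = 0
G(16) = mex{0,3,3,3,2} = 1
G(17) = mex{0,4,3,3,2} = 1
G(18) = mex{0,0,4,3,2} = 1
G(19) = mex{1,0,0,4,3} = 2
G(20) = mex{1,0,0,0,3} = 2
G(21) = mex{1,1,0,0,3} = 2
G(22) = mex{2,1,1,0,4} = 3
G(23) = mex{2,1,1,1,0} = 3
G(24) = mex{2,2,1,1,0} = 3
G(25) = mex{3,2,2,1,0} = 4
G(26) = mex{3,2,2,2,1} = 0
G(27) = mex{3,3,2,2,1} = 0
G(28) = mex{4,3,3,2,1} = 0
G(29) = mex{0,3,3,3,2} = 1
P-positions are exactly the n with G(n) = 0.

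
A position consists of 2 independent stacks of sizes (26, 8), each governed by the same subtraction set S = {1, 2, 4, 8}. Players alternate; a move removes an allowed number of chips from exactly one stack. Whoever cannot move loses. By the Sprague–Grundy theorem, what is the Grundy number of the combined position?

All stacks use S = {1, 2, 4, 8}:
n :  0  1  2  3  4  5  6  7  8  9 10 11 12 13 14 15 16 17 18 19 20 21 22 23 24 25 26
G :  0  1  2  0  1  2  0  1  2  0  1  2  0  1  2  0  1  2  0  1  2  0  1  2  0  1  2
Stack A: G(26) = 2.
Stack B: G(8) = 2.
Combined Grundy value = 2 ⊕ 2 = 0.

0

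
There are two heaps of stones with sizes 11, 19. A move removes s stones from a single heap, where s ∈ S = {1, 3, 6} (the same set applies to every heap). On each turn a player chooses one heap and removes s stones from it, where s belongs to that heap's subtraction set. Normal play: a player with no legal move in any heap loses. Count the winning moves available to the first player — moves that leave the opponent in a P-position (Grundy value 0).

4

All heaps use S = {1, 3, 6}:
G(0) = 0
G(1) = mex{0} = 1
G(2) = mex{1} = 0
G(3) = mex{0,0} = 1
G(4) = mex{1,1} = 0
G(5) = mex{0,0} = 1
G(6) = mex{1,1,0} = 2
G(7) = mex{2,0,1} = 3
G(8) = mex{3,1,0} = 2
G(9) = mex{2,2,1} = 0
G(10) = mex{0,3,0} = 1
G(11) = mex{1,2,1} = 0
G(12) = mex{0,0,2} = 1
G(13) = mex{1,1,3} = 0
G(14) = mex{0,0,2} = 1
G(15) = mex{1,1,0} = 2
G(16) = mex{2,0,1} = 3
G(17) = mex{3,1,0} = 2
G(18) = mex{2,2,1} = 0
G(19) = mex{0,3,0} = 1
Heap A: G(11) = 0.
Heap B: G(19) = 1.
Combined Grundy value = 0 ⊕ 1 = 1.
A winning move leaves total XOR = 0, i.e. changes one component's Grundy value g to g ⊕ X where X is the current total.
Heap A: need g' = 0⊕1 = 1. Options: 11−1→G=1, 11−3→G=2, 11−6→G=1. Hits: 2.
Heap B: need g' = 1⊕1 = 0. Options: 19−1→G=0, 19−3→G=3, 19−6→G=0. Hits: 2.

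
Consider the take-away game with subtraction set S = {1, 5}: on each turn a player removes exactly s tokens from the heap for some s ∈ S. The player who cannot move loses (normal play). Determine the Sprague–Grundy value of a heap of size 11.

n :  0  1  2  3  4  5  6  7  8  9 10 11
G :  0  1  0  1  0  1  0  1  0  1  0  1

1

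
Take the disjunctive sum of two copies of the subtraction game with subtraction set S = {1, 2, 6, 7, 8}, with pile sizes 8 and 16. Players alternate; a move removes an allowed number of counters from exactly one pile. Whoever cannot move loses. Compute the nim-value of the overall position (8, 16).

4

All piles use S = {1, 2, 6, 7, 8}:
n :  0  1  2  3  4  5  6  7  8  9 10 11 12 13 14 15 16
G :  0  1  2  0  1  2  3  4  5  3  4  5  0  1  2  0  1
Pile A: G(8) = 5.
Pile B: G(16) = 1.
Combined Grundy value = 5 ⊕ 1 = 4.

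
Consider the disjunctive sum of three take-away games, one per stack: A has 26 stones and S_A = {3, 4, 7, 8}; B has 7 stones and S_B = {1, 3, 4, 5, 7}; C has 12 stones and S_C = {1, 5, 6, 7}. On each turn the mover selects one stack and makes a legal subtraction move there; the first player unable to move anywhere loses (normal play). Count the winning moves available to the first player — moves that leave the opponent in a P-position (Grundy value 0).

Stack A, S = {3, 4, 7, 8}:
G(0) = 0
G(1) = mex{} = 0
G(2) = mex{} = 0
G(3) = mex{0} = 1
G(4) = mex{0,0} = 1
G(5) = mex{0,0} = 1
G(6) = mex{1,0} = 2
G(7) = mex{1,1,0} = 2
G(8) = mex{1,1,0,0} = 2
G(9) = mex{2,1,0,0} = 3
G(10) = mex{2,2,1,0} = 3
G(11) = mex{2,2,1,1} = 0
G(12) = mex{3,2,1,1} = 0
G(13) = mex{3,3,2,1} = 0
G(14) = mex{0,3,2,2} = 1
G(15) = mex{0,0,2,2} = 1
G(16) = mex{0,0,3,2} = 1
G(17) = mex{1,0,3,3} = 2
G(18) = mex{1,1,0,3} = 2
G(19) = mex{1,1,0,0} = 2
G(20) = mex{2,1,0,0} = 3
G(21) = mex{2,2,1,0} = 3
G(22) = mex{2,2,1,1} = 0
G(23) = mex{3,2,1,1} = 0
G(24) = mex{3,3,2,1} = 0
G(25) = mex{0,3,2,2} = 1
G(26) = mex{0,0,2,2} = 1
G_A(26) = 1.
Stack B, S = {1, 3, 4, 5, 7}:
n : 0 1 2 3 4 5 6 7
G : 0 1 0 1 2 3 2 3
G_B(7) = 3.
Stack C, S = {1, 5, 6, 7}:
n :  0  1  2  3  4  5  6  7  8  9 10 11 12
G :  0  1  0  1  0  1  2  3  2  3  2  3  0
G_C(12) = 0.
Combined Grundy value = 1 ⊕ 3 ⊕ 0 = 2.
A winning move leaves total XOR = 0, i.e. changes one component's Grundy value g to g ⊕ X where X is the current total.
Stack A: need g' = 1⊕2 = 3. Options: 26−3→G=0, 26−4→G=0, 26−7→G=2, 26−8→G=2. Hits: 0.
Stack B: need g' = 3⊕2 = 1. Options: 7−1→G=2, 7−3→G=2, 7−4→G=1, 7−5→G=0, 7−7→G=0. Hits: 1.
Stack C: need g' = 0⊕2 = 2. Options: 12−1→G=3, 12−5→G=3, 12−6→G=2, 12−7→G=1. Hits: 1.

2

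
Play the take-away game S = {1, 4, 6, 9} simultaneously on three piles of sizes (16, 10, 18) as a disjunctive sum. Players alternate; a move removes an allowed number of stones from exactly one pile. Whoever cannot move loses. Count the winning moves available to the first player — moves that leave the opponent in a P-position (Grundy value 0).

All piles use S = {1, 4, 6, 9}:
G(0) = 0
G(1) = mex{0} = 1
G(2) = mex{1} = 0
G(3) = mex{0} = 1
G(4) = mex{1,0} = 2
G(5) = mex{2,1} = 0
G(6) = mex{0,0,0} = 1
G(7) = mex{1,1,1} = 0
G(8) = mex{0,2,0} = 1
G(9) = mex{1,0,1,0} = 2
G(10) = mex{2,1,2,1} = 0
G(11) = mex{0,0,0,0} = 1
G(12) = mex{1,1,1,1} = 0
G(13) = mex{0,2,0,2} = 1
G(14) = mex{1,0,1,0} = 2
G(15) = mex{2,1,2,1} = 0
G(16) = mex{0,0,0,0} = 1
G(17) = mex{1,1,1,1} = 0
G(18) = mex{0,2,0,2} = 1
Pile A: G(16) = 1.
Pile B: G(10) = 0.
Pile C: G(18) = 1.
Combined Grundy value = 1 ⊕ 0 ⊕ 1 = 0.
A winning move leaves total XOR = 0, i.e. changes one component's Grundy value g to g ⊕ X where X is the current total.
Pile A: target g' = 1⊕0 = 1, but every legal move changes the Grundy value (mex property), so 0 moves.
Pile B: target g' = 0⊕0 = 0, but every legal move changes the Grundy value (mex property), so 0 moves.
Pile C: target g' = 1⊕0 = 1, but every legal move changes the Grundy value (mex property), so 0 moves.

0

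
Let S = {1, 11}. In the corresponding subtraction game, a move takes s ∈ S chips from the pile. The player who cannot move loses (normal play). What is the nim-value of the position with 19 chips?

1

G(0) = 0
G(1) = mex{0} = 1
G(2) = mex{1} = 0
G(3) = mex{0} = 1
G(4) = mex{1} = 0
G(5) = mex{0} = 1
G(6) = mex{1} = 0
G(7) = mex{0} = 1
G(8) = mex{1} = 0
G(9) = mex{0} = 1
G(10) = mex{1} = 0
G(11) = mex{0,0} = 1
G(12) = mex{1,1} = 0
G(13) = mex{0,0} = 1
G(14) = mex{1,1} = 0
G(15) = mex{0,0} = 1
G(16) = mex{1,1} = 0
G(17) = mex{0,0} = 1
G(18) = mex{1,1} = 0
G(19) = mex{0,0} = 1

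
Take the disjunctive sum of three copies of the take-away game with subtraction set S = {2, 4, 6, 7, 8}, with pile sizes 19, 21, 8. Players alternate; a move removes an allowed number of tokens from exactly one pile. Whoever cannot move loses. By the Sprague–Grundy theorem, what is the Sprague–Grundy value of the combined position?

0

All piles use S = {2, 4, 6, 7, 8}:
G(0) = 0
G(1) = mex{} = 0
G(2) = mex{0} = 1
G(3) = mex{0} = 1
G(4) = mex{1,0} = 2
G(5) = mex{1,0} = 2
G(6) = mex{2,1,0} = 3
G(7) = mex{2,1,0,0} = 3
G(8) = mex{3,2,1,0,0} = 4
G(9) = mex{3,2,1,1,0} = 4
G(10) = mex{4,3,2,1,1} = 0
G(11) = mex{4,3,2,2,1} = 0
G(12) = mex{0,4,3,2,2} = 1
G(13) = mex{0,4,3,3,2} = 1
G(14) = mex{1,0,4,3,3} = 2
G(15) = mex{1,0,4,4,3} = 2
G(16) = mex{2,1,0,4,4} = 3
G(17) = mex{2,1,0,0,4} = 3
G(18) = mex{3,2,1,0,0} = 4
G(19) = mex{3,2,1,1,0} = 4
G(20) = mex{4,3,2,1,1} = 0
G(21) = mex{4,3,2,2,1} = 0
Pile A: G(19) = 4.
Pile B: G(21) = 0.
Pile C: G(8) = 4.
Combined Grundy value = 4 ⊕ 0 ⊕ 4 = 0.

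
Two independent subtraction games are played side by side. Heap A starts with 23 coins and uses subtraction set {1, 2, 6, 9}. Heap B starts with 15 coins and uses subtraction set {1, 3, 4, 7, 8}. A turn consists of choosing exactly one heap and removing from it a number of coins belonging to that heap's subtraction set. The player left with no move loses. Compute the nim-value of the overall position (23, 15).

0

Heap A, S = {1, 2, 6, 9}:
G(0) = 0
G(1) = mex{0} = 1
G(2) = mex{1,0} = 2
G(3) = mex{2,1} = 0
G(4) = mex{0,2} = 1
G(5) = mex{1,0} = 2
G(6) = mex{2,1,0} = 3
G(7) = mex{3,2,1} = 0
G(8) = mex{0,3,2} = 1
G(9) = mex{1,0,0,0} = 2
G(10) = mex{2,1,1,1} = 0
G(11) = mex{0,2,2,2} = 1
G(12) = mex{1,0,3,0} = 2
G(13) = mex{2,1,0,1} = 3
G(14) = mex{3,2,1,2} = 0
G(15) = mex{0,3,2,3} = 1
G(16) = mex{1,0,0,0} = 2
G(17) = mex{2,1,1,1} = 0
G(18) = mex{0,2,2,2} = 1
G(19) = mex{1,0,3,0} = 2
G(20) = mex{2,1,0,1} = 3
G(21) = mex{3,2,1,2} = 0
G(22) = mex{0,3,2,3} = 1
G(23) = mex{1,0,0,0} = 2
G_A(23) = 2.
Heap B, S = {1, 3, 4, 7, 8}:
G(0) = 0
G(1) = mex{0} = 1
G(2) = mex{1} = 0
G(3) = mex{0,0} = 1
G(4) = mex{1,1,0} = 2
G(5) = mex{2,0,1} = 3
G(6) = mex{3,1,0} = 2
G(7) = mex{2,2,1,0} = 3
G(8) = mex{3,3,2,1,0} = 4
G(9) = mex{4,2,3,0,1} = 5
G(10) = mex{5,3,2,1,0} = 4
G(11) = mex{4,4,3,2,1} = 0
G(12) = mex{0,5,4,3,2} = 1
G(13) = mex{1,4,5,2,3} = 0
G(14) = mex{0,0,4,3,2} = 1
G(15) = mex{1,1,0,4,3} = 2
G_B(15) = 2.
Combined Grundy value = 2 ⊕ 2 = 0.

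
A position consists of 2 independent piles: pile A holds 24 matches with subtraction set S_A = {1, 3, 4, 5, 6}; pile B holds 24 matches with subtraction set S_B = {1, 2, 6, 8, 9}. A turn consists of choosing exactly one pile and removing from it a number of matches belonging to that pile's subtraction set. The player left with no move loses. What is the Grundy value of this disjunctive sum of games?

2

Pile A, S = {1, 3, 4, 5, 6}:
n :  0  1  2  3  4  5  6  7  8  9 10 11 12 13 14 15 16 17 18 19 20 21 22 23 24
G :  0  1  0  1  2  3  2  3  4  0  1  0  1  2  3  2  3  4  0  1  0  1  2  3  2
G_A(24) = 2.
Pile B, S = {1, 2, 6, 8, 9}:
G(0) = 0
G(1) = mex{0} = 1
G(2) = mex{1,0} = 2
G(3) = mex{2,1} = 0
G(4) = mex{0,2} = 1
G(5) = mex{1,0} = 2
G(6) = mex{2,1,0} = 3
G(7) = mex{3,2,1} = 0
G(8) = mex{0,3,2,0} = 1
G(9) = mex{1,0,0,1,0} = 2
G(10) = mex{2,1,1,2,1} = 0
G(11) = mex{0,2,2,0,2} = 1
G(12) = mex{1,0,3,1,0} = 2
G(13) = mex{2,1,0,2,1} = 3
G(14) = mex{3,2,1,3,2} = 0
G(15) = mex{0,3,2,0,3} = 1
G(16) = mex{1,0,0,1,0} = 2
G(17) = mex{2,1,1,2,1} = 0
G(18) = mex{0,2,2,0,2} = 1
G(19) = mex{1,0,3,1,0} = 2
G(20) = mex{2,1,0,2,1} = 3
G(21) = mex{3,2,1,3,2} = 0
G(22) = mex{0,3,2,0,3} = 1
G(23) = mex{1,0,0,1,0} = 2
G(24) = mex{2,1,1,2,1} = 0
G_B(24) = 0.
Combined Grundy value = 2 ⊕ 0 = 2.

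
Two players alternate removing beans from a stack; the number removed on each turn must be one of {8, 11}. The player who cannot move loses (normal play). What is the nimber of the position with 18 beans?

2

G(0) = 0
G(1) = mex{} = 0
G(2) = mex{} = 0
G(3) = mex{} = 0
G(4) = mex{} = 0
G(5) = mex{} = 0
G(6) = mex{} = 0
G(7) = mex{} = 0
G(8) = mex{0} = 1
G(9) = mex{0} = 1
G(10) = mex{0} = 1
G(11) = mex{0,0} = 1
G(12) = mex{0,0} = 1
G(13) = mex{0,0} = 1
G(14) = mex{0,0} = 1
G(15) = mex{0,0} = 1
G(16) = mex{1,0} = 2
G(17) = mex{1,0} = 2
G(18) = mex{1,0} = 2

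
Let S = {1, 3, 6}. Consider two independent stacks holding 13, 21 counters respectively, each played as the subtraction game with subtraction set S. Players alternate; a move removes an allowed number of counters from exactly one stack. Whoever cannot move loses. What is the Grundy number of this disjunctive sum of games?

All stacks use S = {1, 3, 6}:
G(0) = 0
G(1) = mex{0} = 1
G(2) = mex{1} = 0
G(3) = mex{0,0} = 1
G(4) = mex{1,1} = 0
G(5) = mex{0,0} = 1
G(6) = mex{1,1,0} = 2
G(7) = mex{2,0,1} = 3
G(8) = mex{3,1,0} = 2
G(9) = mex{2,2,1} = 0
G(10) = mex{0,3,0} = 1
G(11) = mex{1,2,1} = 0
G(12) = mex{0,0,2} = 1
G(13) = mex{1,1,3} = 0
G(14) = mex{0,0,2} = 1
G(15) = mex{1,1,0} = 2
G(16) = mex{2,0,1} = 3
G(17) = mex{3,1,0} = 2
G(18) = mex{2,2,1} = 0
G(19) = mex{0,3,0} = 1
G(20) = mex{1,2,1} = 0
G(21) = mex{0,0,2} = 1
Stack A: G(13) = 0.
Stack B: G(21) = 1.
Combined Grundy value = 0 ⊕ 1 = 1.

1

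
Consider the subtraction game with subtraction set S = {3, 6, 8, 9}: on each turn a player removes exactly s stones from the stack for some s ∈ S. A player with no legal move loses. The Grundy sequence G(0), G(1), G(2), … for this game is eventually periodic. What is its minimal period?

G(0) = 0
G(1) = mex{} = 0
G(2) = mex{} = 0
G(3) = mex{0} = 1
G(4) = mex{0} = 1
G(5) = mex{0} = 1
G(6) = mex{1,0} = 2
G(7) = mex{1,0} = 2
G(8) = mex{1,0,0} = 2
G(9) = mex{2,1,0,0} = 3
G(10) = mex{2,1,0,0} = 3
G(11) = mex{2,1,1,0} = 3
G(12) = mex{3,2,1,1} = 0
G(13) = mex{3,2,1,1} = 0
G(14) = mex{3,2,2,1} = 0
G(15) = mex{0,3,2,2} = 1
G(16) = mex{0,3,2,2} = 1
G(17) = mex{0,3,3,2} = 1
G(18) = mex{1,0,3,3} = 2
G(19) = mex{1,0,3,3} = 2
G(20) = mex{1,0,0,3} = 2
G(21) = mex{2,1,0,0} = 3
G(22) = mex{2,1,0,0} = 3
G(23) = mex{2,1,1,0} = 3
G(24) = mex{3,2,1,1} = 0
G(25) = mex{3,2,1,1} = 0
G(n+12) = G(n) holds for n = 0,…,8 (a full window of length max(S) = 9), so the sequence is purely periodic with period 12.

12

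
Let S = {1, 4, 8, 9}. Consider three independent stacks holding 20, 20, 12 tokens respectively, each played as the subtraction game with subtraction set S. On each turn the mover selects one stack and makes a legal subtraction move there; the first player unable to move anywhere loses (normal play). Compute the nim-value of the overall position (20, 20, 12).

All stacks use S = {1, 4, 8, 9}:
G(0) = 0
G(1) = mex{0} = 1
G(2) = mex{1} = 0
G(3) = mex{0} = 1
G(4) = mex{1,0} = 2
G(5) = mex{2,1} = 0
G(6) = mex{0,0} = 1
G(7) = mex{1,1} = 0
G(8) = mex{0,2,0} = 1
G(9) = mex{1,0,1,0} = 2
G(10) = mex{2,1,0,1} = 3
G(11) = mex{3,0,1,0} = 2
G(12) = mex{2,1,2,1} = 0
G(13) = mex{0,2,0,2} = 1
G(14) = mex{1,3,1,0} = 2
G(15) = mex{2,2,0,1} = 3
G(16) = mex{3,0,1,0} = 2
G(17) = mex{2,1,2,1} = 0
G(18) = mex{0,2,3,2} = 1
G(19) = mex{1,3,2,3} = 0
G(20) = mex{0,2,0,2} = 1
Stack A: G(20) = 1.
Stack B: G(20) = 1.
Stack C: G(12) = 0.
Combined Grundy value = 1 ⊕ 1 ⊕ 0 = 0.

0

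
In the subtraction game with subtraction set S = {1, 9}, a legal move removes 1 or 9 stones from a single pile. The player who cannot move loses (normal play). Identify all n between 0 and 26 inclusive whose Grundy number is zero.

n :  0  1  2  3  4  5  6  7  8  9 10 11 12 13 14 15 16 17 18 19 20 21 22 23 24 25 26
G :  0  1  0  1  0  1  0  1  0  1  0  1  0  1  0  1  0  1  0  1  0  1  0  1  0  1  0
P-positions are exactly the n with G(n) = 0.

0, 2, 4, 6, 8, 10, 12, 14, 16, 18, 20, 22, 24, 26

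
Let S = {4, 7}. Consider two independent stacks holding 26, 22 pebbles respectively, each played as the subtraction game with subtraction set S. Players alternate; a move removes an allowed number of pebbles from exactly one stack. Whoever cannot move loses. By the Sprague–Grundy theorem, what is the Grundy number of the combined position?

1

All stacks use S = {4, 7}:
n :  0  1  2  3  4  5  6  7  8  9 10 11 12 13 14 15 16 17 18 19 20 21 22 23 24 25 26
G :  0  0  0  0  1  1  1  1  2  2  2  0  0  0  0  1  1  1  1  2  2  2  0  0  0  0  1
Stack A: G(26) = 1.
Stack B: G(22) = 0.
Combined Grundy value = 1 ⊕ 0 = 1.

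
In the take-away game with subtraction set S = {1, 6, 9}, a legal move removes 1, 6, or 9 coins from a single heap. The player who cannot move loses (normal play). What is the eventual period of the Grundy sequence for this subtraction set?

5

G(0) = 0
G(1) = mex{0} = 1
G(2) = mex{1} = 0
G(3) = mex{0} = 1
G(4) = mex{1} = 0
G(5) = mex{0} = 1
G(6) = mex{1,0} = 2
G(7) = mex{2,1} = 0
G(8) = mex{0,0} = 1
G(9) = mex{1,1,0} = 2
G(10) = mex{2,0,1} = 3
G(11) = mex{3,1,0} = 2
G(12) = mex{2,2,1} = 0
G(13) = mex{0,0,0} = 1
G(14) = mex{1,1,1} = 0
G(15) = mex{0,2,2} = 1
G(16) = mex{1,3,0} = 2
G(17) = mex{2,2,1} = 0
G(18) = mex{0,0,2} = 1
G(19) = mex{1,1,3} = 0
G(20) = mex{0,0,2} = 1
G(21) = mex{1,1,0} = 2
G(22) = mex{2,2,1} = 0
G(23) = mex{0,0,0} = 1
G(24) = mex{1,1,1} = 0
G(25) = mex{0,0,2} = 1
G(26) = mex{1,1,0} = 2
From n = 11 onward G(n+5) = G(n); since this holds over max(S) = 9 consecutive positions the period is 5 (pre-period 11).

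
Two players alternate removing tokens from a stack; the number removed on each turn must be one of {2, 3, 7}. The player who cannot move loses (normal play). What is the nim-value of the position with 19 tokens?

n :  0  1  2  3  4  5  6  7  8  9 10 11 12 13 14 15 16 17 18 19
G :  0  0  1  1  2  0  0  1  1  2  0  0  1  1  2  0  0  1  1  2

2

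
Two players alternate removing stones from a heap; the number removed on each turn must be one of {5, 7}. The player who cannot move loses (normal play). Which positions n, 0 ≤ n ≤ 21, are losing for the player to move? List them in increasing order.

n :  0  1  2  3  4  5  6  7  8  9 10 11 12 13 14 15 16 17 18 19 20 21
G :  0  0  0  0  0  1  1  1  1  1  2  2  0  0  0  0  0  1  1  1  1  1
P-positions are exactly the n with G(n) = 0.

0, 1, 2, 3, 4, 12, 13, 14, 15, 16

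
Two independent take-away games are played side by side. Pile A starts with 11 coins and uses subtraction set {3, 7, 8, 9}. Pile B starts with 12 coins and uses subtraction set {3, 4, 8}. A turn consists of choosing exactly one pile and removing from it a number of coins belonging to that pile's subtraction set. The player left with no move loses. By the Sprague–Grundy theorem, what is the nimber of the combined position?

Pile A, S = {3, 7, 8, 9}:
G(0) = 0
G(1) = mex{} = 0
G(2) = mex{} = 0
G(3) = mex{0} = 1
G(4) = mex{0} = 1
G(5) = mex{0} = 1
G(6) = mex{1} = 0
G(7) = mex{1,0} = 2
G(8) = mex{1,0,0} = 2
G(9) = mex{0,0,0,0} = 1
G(10) = mex{2,1,0,0} = 3
G(11) = mex{2,1,1,0} = 3
G_A(11) = 3.
Pile B, S = {3, 4, 8}:
n :  0  1  2  3  4  5  6  7  8  9 10 11 12
G :  0  0  0  1  1  1  2  0  2  3  1  3  0
G_B(12) = 0.
Combined Grundy value = 3 ⊕ 0 = 3.

3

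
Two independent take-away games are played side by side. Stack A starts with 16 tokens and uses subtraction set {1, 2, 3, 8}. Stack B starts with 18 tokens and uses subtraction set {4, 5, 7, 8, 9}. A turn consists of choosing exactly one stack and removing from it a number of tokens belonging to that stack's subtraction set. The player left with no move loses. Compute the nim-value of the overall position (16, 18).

Stack A, S = {1, 2, 3, 8}:
G(0) = 0
G(1) = mex{0} = 1
G(2) = mex{1,0} = 2
G(3) = mex{2,1,0} = 3
G(4) = mex{3,2,1} = 0
G(5) = mex{0,3,2} = 1
G(6) = mex{1,0,3} = 2
G(7) = mex{2,1,0} = 3
G(8) = mex{3,2,1,0} = 4
G(9) = mex{4,3,2,1} = 0
G(10) = mex{0,4,3,2} = 1
G(11) = mex{1,0,4,3} = 2
G(12) = mex{2,1,0,0} = 3
G(13) = mex{3,2,1,1} = 0
G(14) = mex{0,3,2,2} = 1
G(15) = mex{1,0,3,3} = 2
G(16) = mex{2,1,0,4} = 3
G_A(16) = 3.
Stack B, S = {4, 5, 7, 8, 9}:
G(0) = 0
G(1) = mex{} = 0
G(2) = mex{} = 0
G(3) = mex{} = 0
G(4) = mex{0} = 1
G(5) = mex{0,0} = 1
G(6) = mex{0,0} = 1
G(7) = mex{0,0,0} = 1
G(8) = mex{1,0,0,0} = 2
G(9) = mex{1,1,0,0,0} = 2
G(10) = mex{1,1,0,0,0} = 2
G(11) = mex{1,1,1,0,0} = 2
G(12) = mex{2,1,1,1,0} = 3
G(13) = mex{2,2,1,1,1} = 0
G(14) = mex{2,2,1,1,1} = 0
G(15) = mex{2,2,2,1,1} = 0
G(16) = mex{3,2,2,2,1} = 0
G(17) = mex{0,3,2,2,2} = 1
G(18) = mex{0,0,2,2,2} = 1
G_B(18) = 1.
Combined Grundy value = 3 ⊕ 1 = 2.

2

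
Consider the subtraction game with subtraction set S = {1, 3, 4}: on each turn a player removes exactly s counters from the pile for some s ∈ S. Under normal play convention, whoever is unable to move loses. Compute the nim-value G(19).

3

G(0) = 0
G(1) = mex{0} = 1
G(2) = mex{1} = 0
G(3) = mex{0,0} = 1
G(4) = mex{1,1,0} = 2
G(5) = mex{2,0,1} = 3
G(6) = mex{3,1,0} = 2
G(7) = mex{2,2,1} = 0
G(8) = mex{0,3,2} = 1
G(9) = mex{1,2,3} = 0
G(10) = mex{0,0,2} = 1
G(11) = mex{1,1,0} = 2
G(12) = mex{2,0,1} = 3
G(13) = mex{3,1,0} = 2
G(14) = mex{2,2,1} = 0
G(15) = mex{0,3,2} = 1
G(16) = mex{1,2,3} = 0
G(17) = mex{0,0,2} = 1
G(18) = mex{1,1,0} = 2
G(19) = mex{2,0,1} = 3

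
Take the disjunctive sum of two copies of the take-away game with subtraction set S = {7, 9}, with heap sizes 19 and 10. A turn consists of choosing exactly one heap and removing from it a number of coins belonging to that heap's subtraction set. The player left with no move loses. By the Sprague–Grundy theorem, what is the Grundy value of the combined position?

1

All heaps use S = {7, 9}:
n :  0  1  2  3  4  5  6  7  8  9 10 11 12 13 14 15 16 17 18 19
G :  0  0  0  0  0  0  0  1  1  1  1  1  1  1  2  2  0  0  0  0
Heap A: G(19) = 0.
Heap B: G(10) = 1.
Combined Grundy value = 0 ⊕ 1 = 1.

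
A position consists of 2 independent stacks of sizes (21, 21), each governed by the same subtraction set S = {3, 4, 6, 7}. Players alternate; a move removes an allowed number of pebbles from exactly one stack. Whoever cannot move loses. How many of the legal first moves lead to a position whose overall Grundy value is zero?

All stacks use S = {3, 4, 6, 7}:
G(0) = 0
G(1) = mex{} = 0
G(2) = mex{} = 0
G(3) = mex{0} = 1
G(4) = mex{0,0} = 1
G(5) = mex{0,0} = 1
G(6) = mex{1,0,0} = 2
G(7) = mex{1,1,0,0} = 2
G(8) = mex{1,1,0,0} = 2
G(9) = mex{2,1,1,0} = 3
G(10) = mex{2,2,1,1} = 0
G(11) = mex{2,2,1,1} = 0
G(12) = mex{3,2,2,1} = 0
G(13) = mex{0,3,2,2} = 1
G(14) = mex{0,0,2,2} = 1
G(15) = mex{0,0,3,2} = 1
G(16) = mex{1,0,0,3} = 2
G(17) = mex{1,1,0,0} = 2
G(18) = mex{1,1,0,0} = 2
G(19) = mex{2,1,1,0} = 3
G(20) = mex{2,2,1,1} = 0
G(21) = mex{2,2,1,1} = 0
Stack A: G(21) = 0.
Stack B: G(21) = 0.
Combined Grundy value = 0 ⊕ 0 = 0.
A winning move leaves total XOR = 0, i.e. changes one component's Grundy value g to g ⊕ X where X is the current total.
Stack A: target g' = 0⊕0 = 0, but every legal move changes the Grundy value (mex property), so 0 moves.
Stack B: target g' = 0⊕0 = 0, but every legal move changes the Grundy value (mex property), so 0 moves.

0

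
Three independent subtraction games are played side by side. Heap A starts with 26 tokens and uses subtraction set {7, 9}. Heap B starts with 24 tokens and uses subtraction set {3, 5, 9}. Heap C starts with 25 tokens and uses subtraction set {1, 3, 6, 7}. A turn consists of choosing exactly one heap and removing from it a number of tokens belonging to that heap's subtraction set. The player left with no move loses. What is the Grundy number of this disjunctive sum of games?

0

Heap A, S = {7, 9}:
n :  0  1  2  3  4  5  6  7  8  9 10 11 12 13 14 15 16 17 18 19 20 21 22 23 24 25 26
G :  0  0  0  0  0  0  0  1  1  1  1  1  1  1  2  2  0  0  0  0  0  0  0  1  1  1  1
G_A(26) = 1.
Heap B, S = {3, 5, 9}:
G(0) = 0
G(1) = mex{} = 0
G(2) = mex{} = 0
G(3) = mex{0} = 1
G(4) = mex{0} = 1
G(5) = mex{0,0} = 1
G(6) = mex{1,0} = 2
G(7) = mex{1,0} = 2
G(8) = mex{1,1} = 0
G(9) = mex{2,1,0} = 3
G(10) = mex{2,1,0} = 3
G(11) = mex{0,2,0} = 1
G(12) = mex{3,2,1} = 0
G(13) = mex{3,0,1} = 2
G(14) = mex{1,3,1} = 0
G(15) = mex{0,3,2} = 1
G(16) = mex{2,1,2} = 0
G(17) = mex{0,0,0} = 1
G(18) = mex{1,2,3} = 0
G(19) = mex{0,0,3} = 1
G(20) = mex{1,1,1} = 0
G(21) = mex{0,0,0} = 1
G(22) = mex{1,1,2} = 0
G(23) = mex{0,0,0} = 1
G(24) = mex{1,1,1} = 0
G_B(24) = 0.
Heap C, S = {1, 3, 6, 7}:
G(0) = 0
G(1) = mex{0} = 1
G(2) = mex{1} = 0
G(3) = mex{0,0} = 1
G(4) = mex{1,1} = 0
G(5) = mex{0,0} = 1
G(6) = mex{1,1,0} = 2
G(7) = mex{2,0,1,0} = 3
G(8) = mex{3,1,0,1} = 2
G(9) = mex{2,2,1,0} = 3
G(10) = mex{3,3,0,1} = 2
G(11) = mex{2,2,1,0} = 3
G(12) = mex{3,3,2,1} = 0
G(13) = mex{0,2,3,2} = 1
G(14) = mex{1,3,2,3} = 0
G(15) = mex{0,0,3,2} = 1
G(16) = mex{1,1,2,3} = 0
G(17) = mex{0,0,3,2} = 1
G(18) = mex{1,1,0,3} = 2
G(19) = mex{2,0,1,0} = 3
G(20) = mex{3,1,0,1} = 2
G(21) = mex{2,2,1,0} = 3
G(22) = mex{3,3,0,1} = 2
G(23) = mex{2,2,1,0} = 3
G(24) = mex{3,3,2,1} = 0
G(25) = mex{0,2,3,2} = 1
G_C(25) = 1.
Combined Grundy value = 1 ⊕ 0 ⊕ 1 = 0.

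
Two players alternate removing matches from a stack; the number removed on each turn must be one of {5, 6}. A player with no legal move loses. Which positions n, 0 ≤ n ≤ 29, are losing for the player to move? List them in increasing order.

0, 1, 2, 3, 4, 11, 12, 13, 14, 15, 22, 23, 24, 25, 26

n :  0  1  2  3  4  5  6  7  8  9 10 11 12 13 14 15 16 17 18 19 20 21 22 23 24 25 26 27 28 29
G :  0  0  0  0  0  1  1  1  1  1  2  0  0  0  0  0  1  1  1  1  1  2  0  0  0  0  0  1  1  1
P-positions are exactly the n with G(n) = 0.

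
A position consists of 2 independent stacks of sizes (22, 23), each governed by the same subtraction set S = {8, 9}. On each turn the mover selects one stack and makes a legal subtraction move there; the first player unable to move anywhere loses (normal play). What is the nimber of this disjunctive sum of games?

0

All stacks use S = {8, 9}:
G(0) = 0
G(1) = mex{} = 0
G(2) = mex{} = 0
G(3) = mex{} = 0
G(4) = mex{} = 0
G(5) = mex{} = 0
G(6) = mex{} = 0
G(7) = mex{} = 0
G(8) = mex{0} = 1
G(9) = mex{0,0} = 1
G(10) = mex{0,0} = 1
G(11) = mex{0,0} = 1
G(12) = mex{0,0} = 1
G(13) = mex{0,0} = 1
G(14) = mex{0,0} = 1
G(15) = mex{0,0} = 1
G(16) = mex{1,0} = 2
G(17) = mex{1,1} = 0
G(18) = mex{1,1} = 0
G(19) = mex{1,1} = 0
G(20) = mex{1,1} = 0
G(21) = mex{1,1} = 0
G(22) = mex{1,1} = 0
G(23) = mex{1,1} = 0
Stack A: G(22) = 0.
Stack B: G(23) = 0.
Combined Grundy value = 0 ⊕ 0 = 0.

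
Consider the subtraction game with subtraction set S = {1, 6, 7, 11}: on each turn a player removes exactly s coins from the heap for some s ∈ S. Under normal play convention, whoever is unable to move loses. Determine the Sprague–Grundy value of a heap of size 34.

2

n :  0  1  2  3  4  5  6  7  8  9 10 11 12 13 14 15 16 17 18 19 20 21 22 23 24 25 26 27 28 29 30 31 32 33 34
G :  0  1  0  1  0  1  2  3  2  3  2  3  0  1  0  1  0  1  2  3  2  3  2  3  0  1  0  1  0  1  2  3  2  3  2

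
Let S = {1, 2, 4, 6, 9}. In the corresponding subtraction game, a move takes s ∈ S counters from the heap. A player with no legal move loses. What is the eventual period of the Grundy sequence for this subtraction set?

8

n :  0  1  2  3  4  5  6  7  8  9 10 11 12 13 14 15 16 17 18
G :  0  1  2  0  1  2  3  4  0  1  2  0  1  2  3  4  0  1  2
G(n+8) = G(n) holds for n = 0,…,8 (a full window of length max(S) = 9), so the sequence is purely periodic with period 8.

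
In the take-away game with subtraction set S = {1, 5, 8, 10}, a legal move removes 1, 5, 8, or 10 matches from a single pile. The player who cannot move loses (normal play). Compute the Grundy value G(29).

G(0) = 0
G(1) = mex{0} = 1
G(2) = mex{1} = 0
G(3) = mex{0} = 1
G(4) = mex{1} = 0
G(5) = mex{0,0} = 1
G(6) = mex{1,1} = 0
G(7) = mex{0,0} = 1
G(8) = mex{1,1,0} = 2
G(9) = mex{2,0,1} = 3
G(10) = mex{3,1,0,0} = 2
G(11) = mex{2,0,1,1} = 3
G(12) = mex{3,1,0,0} = 2
G(13) = mex{2,2,1,1} = 0
G(14) = mex{0,3,0,0} = 1
G(15) = mex{1,2,1,1} = 0
G(16) = mex{0,3,2,0} = 1
G(17) = mex{1,2,3,1} = 0
G(18) = mex{0,0,2,2} = 1
G(19) = mex{1,1,3,3} = 0
G(20) = mex{0,0,2,2} = 1
G(21) = mex{1,1,0,3} = 2
G(22) = mex{2,0,1,2} = 3
G(23) = mex{3,1,0,0} = 2
G(24) = mex{2,0,1,1} = 3
G(25) = mex{3,1,0,0} = 2
G(26) = mex{2,2,1,1} = 0
G(27) = mex{0,3,0,0} = 1
G(28) = mex{1,2,1,1} = 0
G(29) = mex{0,3,2,0} = 1

1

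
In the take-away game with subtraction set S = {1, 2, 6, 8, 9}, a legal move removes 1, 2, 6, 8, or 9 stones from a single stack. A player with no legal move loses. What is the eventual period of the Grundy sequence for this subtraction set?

7

n :  0  1  2  3  4  5  6  7  8  9 10 11 12 13 14 15 16 17
G :  0  1  2  0  1  2  3  0  1  2  0  1  2  3  0  1  2  0
G(n+7) = G(n) holds for n = 0,…,8 (a full window of length max(S) = 9), so the sequence is purely periodic with period 7.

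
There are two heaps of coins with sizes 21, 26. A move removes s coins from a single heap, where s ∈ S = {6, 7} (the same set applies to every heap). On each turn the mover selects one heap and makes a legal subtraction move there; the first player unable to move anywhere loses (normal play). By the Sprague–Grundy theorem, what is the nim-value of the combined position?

All heaps use S = {6, 7}:
n :  0  1  2  3  4  5  6  7  8  9 10 11 12 13 14 15 16 17 18 19 20 21 22 23 24 25 26
G :  0  0  0  0  0  0  1  1  1  1  1  1  2  0  0  0  0  0  0  1  1  1  1  1  1  2  0
Heap A: G(21) = 1.
Heap B: G(26) = 0.
Combined Grundy value = 1 ⊕ 0 = 1.

1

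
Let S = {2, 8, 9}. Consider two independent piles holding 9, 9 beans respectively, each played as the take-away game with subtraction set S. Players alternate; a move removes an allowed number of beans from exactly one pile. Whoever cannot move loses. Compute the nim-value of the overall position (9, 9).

All piles use S = {2, 8, 9}:
n : 0 1 2 3 4 5 6 7 8 9
G : 0 0 1 1 0 0 1 1 2 2
Pile A: G(9) = 2.
Pile B: G(9) = 2.
Combined Grundy value = 2 ⊕ 2 = 0.

0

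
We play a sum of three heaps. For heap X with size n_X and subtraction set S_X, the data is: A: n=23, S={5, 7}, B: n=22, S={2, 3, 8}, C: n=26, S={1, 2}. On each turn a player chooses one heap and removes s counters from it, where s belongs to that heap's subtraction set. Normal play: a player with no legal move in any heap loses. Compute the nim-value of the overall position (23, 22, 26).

1

Heap A, S = {5, 7}:
n :  0  1  2  3  4  5  6  7  8  9 10 11 12 13 14 15 16 17 18 19 20 21 22 23
G :  0  0  0  0  0  1  1  1  1  1  2  2  0  0  0  0  0  1  1  1  1  1  2  2
G_A(23) = 2.
Heap B, S = {2, 3, 8}:
n :  0  1  2  3  4  5  6  7  8  9 10 11 12 13 14 15 16 17 18 19 20 21 22
G :  0  0  1  1  2  0  0  1  1  2  0  0  1  1  2  0  0  1  1  2  0  0  1
G_B(22) = 1.
Heap C, S = {1, 2}:
G(0) = 0
G(1) = mex{0} = 1
G(2) = mex{1,0} = 2
G(3) = mex{2,1} = 0
G(4) = mex{0,2} = 1
G(5) = mex{1,0} = 2
G(6) = mex{2,1} = 0
G(7) = mex{0,2} = 1
G(8) = mex{1,0} = 2
G(9) = mex{2,1} = 0
G(10) = mex{0,2} = 1
G(11) = mex{1,0} = 2
G(12) = mex{2,1} = 0
G(13) = mex{0,2} = 1
G(14) = mex{1,0} = 2
G(15) = mex{2,1} = 0
G(16) = mex{0,2} = 1
G(17) = mex{1,0} = 2
G(18) = mex{2,1} = 0
G(19) = mex{0,2} = 1
G(20) = mex{1,0} = 2
G(21) = mex{2,1} = 0
G(22) = mex{0,2} = 1
G(23) = mex{1,0} = 2
G(24) = mex{2,1} = 0
G(25) = mex{0,2} = 1
G(26) = mex{1,0} = 2
G_C(26) = 2.
Combined Grundy value = 2 ⊕ 1 ⊕ 2 = 1.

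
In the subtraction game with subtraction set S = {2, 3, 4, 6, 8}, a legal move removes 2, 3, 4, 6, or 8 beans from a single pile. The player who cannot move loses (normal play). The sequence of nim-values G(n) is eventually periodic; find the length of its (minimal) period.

10

n :  0  1  2  3  4  5  6  7  8  9 10 11 12 13 14 15 16 17 18 19 20 21
G :  0  0  1  1  2  2  3  3  4  4  0  0  1  1  2  2  3  3  4  4  0  0
G(n+10) = G(n) holds for n = 0,…,7 (a full window of length max(S) = 8), so the sequence is purely periodic with period 10.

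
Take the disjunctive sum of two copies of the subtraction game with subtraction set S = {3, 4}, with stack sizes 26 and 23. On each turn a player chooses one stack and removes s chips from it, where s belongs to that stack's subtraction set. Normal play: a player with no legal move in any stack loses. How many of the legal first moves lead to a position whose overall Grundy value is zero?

3

All stacks use S = {3, 4}:
G(0) = 0
G(1) = mex{} = 0
G(2) = mex{} = 0
G(3) = mex{0} = 1
G(4) = mex{0,0} = 1
G(5) = mex{0,0} = 1
G(6) = mex{1,0} = 2
G(7) = mex{1,1} = 0
G(8) = mex{1,1} = 0
G(9) = mex{2,1} = 0
G(10) = mex{0,2} = 1
G(11) = mex{0,0} = 1
G(12) = mex{0,0} = 1
G(13) = mex{1,0} = 2
G(14) = mex{1,1} = 0
G(15) = mex{1,1} = 0
G(16) = mex{2,1} = 0
G(17) = mex{0,2} = 1
G(18) = mex{0,0} = 1
G(19) = mex{0,0} = 1
G(20) = mex{1,0} = 2
G(21) = mex{1,1} = 0
G(22) = mex{1,1} = 0
G(23) = mex{2,1} = 0
G(24) = mex{0,2} = 1
G(25) = mex{0,0} = 1
G(26) = mex{0,0} = 1
Stack A: G(26) = 1.
Stack B: G(23) = 0.
Combined Grundy value = 1 ⊕ 0 = 1.
A winning move leaves total XOR = 0, i.e. changes one component's Grundy value g to g ⊕ X where X is the current total.
Stack A: need g' = 1⊕1 = 0. Options: 26−3→G=0, 26−4→G=0. Hits: 2.
Stack B: need g' = 0⊕1 = 1. Options: 23−3→G=2, 23−4→G=1. Hits: 1.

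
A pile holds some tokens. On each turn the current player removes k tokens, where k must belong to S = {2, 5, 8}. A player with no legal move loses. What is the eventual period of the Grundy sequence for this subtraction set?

G(0) = 0
G(1) = mex{} = 0
G(2) = mex{0} = 1
G(3) = mex{0} = 1
G(4) = mex{1} = 0
G(5) = mex{1,0} = 2
G(6) = mex{0,0} = 1
G(7) = mex{2,1} = 0
G(8) = mex{1,1,0} = 2
G(9) = mex{0,0,0} = 1
G(10) = mex{2,2,1} = 0
G(11) = mex{1,1,1} = 0
G(12) = mex{0,0,0} = 1
G(13) = mex{0,2,2} = 1
G(14) = mex{1,1,1} = 0
G(15) = mex{1,0,0} = 2
G(16) = mex{0,0,2} = 1
G(17) = mex{2,1,1} = 0
G(18) = mex{1,1,0} = 2
G(19) = mex{0,0,0} = 1
G(20) = mex{2,2,1} = 0
G(21) = mex{1,1,1} = 0
G(n+10) = G(n) holds for n = 0,…,7 (a full window of length max(S) = 8), so the sequence is purely periodic with period 10.

10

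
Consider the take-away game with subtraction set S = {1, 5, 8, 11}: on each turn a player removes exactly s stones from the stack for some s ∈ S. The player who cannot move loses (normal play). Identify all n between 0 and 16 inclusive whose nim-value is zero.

n :  0  1  2  3  4  5  6  7  8  9 10 11 12 13 14 15 16
G :  0  1  0  1  0  1  0  1  2  3  2  3  2  3  2  3  0
P-positions are exactly the n with G(n) = 0.

0, 2, 4, 6, 16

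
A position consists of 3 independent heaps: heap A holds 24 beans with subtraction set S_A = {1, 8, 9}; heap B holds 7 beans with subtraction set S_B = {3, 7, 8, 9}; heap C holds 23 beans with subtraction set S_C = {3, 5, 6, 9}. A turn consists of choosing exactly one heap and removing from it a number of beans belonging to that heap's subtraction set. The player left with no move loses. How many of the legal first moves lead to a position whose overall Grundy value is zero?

3

Heap A, S = {1, 8, 9}:
n :  0  1  2  3  4  5  6  7  8  9 10 11 12 13 14 15 16 17 18 19 20 21 22 23 24
G :  0  1  0  1  0  1  0  1  2  3  2  3  2  3  2  3  0  1  0  1  0  1  0  1  2
G_A(24) = 2.
Heap B, S = {3, 7, 8, 9}:
G(0) = 0
G(1) = mex{} = 0
G(2) = mex{} = 0
G(3) = mex{0} = 1
G(4) = mex{0} = 1
G(5) = mex{0} = 1
G(6) = mex{1} = 0
G(7) = mex{1,0} = 2
G_B(7) = 2.
Heap C, S = {3, 5, 6, 9}:
G(0) = 0
G(1) = mex{} = 0
G(2) = mex{} = 0
G(3) = mex{0} = 1
G(4) = mex{0} = 1
G(5) = mex{0,0} = 1
G(6) = mex{1,0,0} = 2
G(7) = mex{1,0,0} = 2
G(8) = mex{1,1,0} = 2
G(9) = mex{2,1,1,0} = 3
G(10) = mex{2,1,1,0} = 3
G(11) = mex{2,2,1,0} = 3
G(12) = mex{3,2,2,1} = 0
G(13) = mex{3,2,2,1} = 0
G(14) = mex{3,3,2,1} = 0
G(15) = mex{0,3,3,2} = 1
G(16) = mex{0,3,3,2} = 1
G(17) = mex{0,0,3,2} = 1
G(18) = mex{1,0,0,3} = 2
G(19) = mex{1,0,0,3} = 2
G(20) = mex{1,1,0,3} = 2
G(21) = mex{2,1,1,0} = 3
G(22) = mex{2,1,1,0} = 3
G(23) = mex{2,2,1,0} = 3
G_C(23) = 3.
Combined Grundy value = 2 ⊕ 2 ⊕ 3 = 3.
A winning move leaves total XOR = 0, i.e. changes one component's Grundy value g to g ⊕ X where X is the current total.
Heap A: need g' = 2⊕3 = 1. Options: 24−1→G=1, 24−8→G=0, 24−9→G=3. Hits: 1.
Heap B: need g' = 2⊕3 = 1. Options: 7−3→G=1, 7−7→G=0. Hits: 1.
Heap C: need g' = 3⊕3 = 0. Options: 23−3→G=2, 23−5→G=2, 23−6→G=1, 23−9→G=0. Hits: 1.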